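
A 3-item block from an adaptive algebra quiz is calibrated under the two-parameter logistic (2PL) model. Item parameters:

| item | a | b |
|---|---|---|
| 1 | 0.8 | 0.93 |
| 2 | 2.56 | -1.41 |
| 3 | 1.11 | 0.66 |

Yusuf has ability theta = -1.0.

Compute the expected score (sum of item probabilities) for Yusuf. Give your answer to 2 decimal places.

1.05

P(theta) = 1 / (1 + exp(−a(theta − b)))
P_1 = 1/(1+e^{1.5440}) = 0.1760
P_2 = 1/(1+e^{-1.0496}) = 0.7407
P_3 = 1/(1+e^{1.8426}) = 0.1367
E[score] = 0.1760 + 0.7407 + 0.1367 = 1.0534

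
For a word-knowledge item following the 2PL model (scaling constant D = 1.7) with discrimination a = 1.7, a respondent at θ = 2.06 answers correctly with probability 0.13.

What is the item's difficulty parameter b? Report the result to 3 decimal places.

2.718

P(θ) = 1 / (1 + exp(−D·a(θ − b)))
logit(0.13) = ln(0.13/0.87) = -1.9010
b = θ − logit/(1.7·a) = 2.06 − (-1.9010)/2.8900 = 2.7178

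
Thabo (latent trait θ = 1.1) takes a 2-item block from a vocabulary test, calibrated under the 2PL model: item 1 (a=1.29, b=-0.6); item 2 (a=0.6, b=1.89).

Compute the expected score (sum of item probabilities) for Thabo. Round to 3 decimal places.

1.283

P(θ) = 1 / (1 + exp(−a(θ − b)))
P_1 = 1/(1+e^{-2.1930}) = 0.8996
P_2 = 1/(1+e^{0.4740}) = 0.3837
E[score] = 0.8996 + 0.3837 = 1.2833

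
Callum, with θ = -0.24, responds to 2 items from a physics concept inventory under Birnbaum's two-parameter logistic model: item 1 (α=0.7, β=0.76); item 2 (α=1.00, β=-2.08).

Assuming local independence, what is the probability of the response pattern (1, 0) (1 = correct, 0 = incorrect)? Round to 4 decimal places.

P(θ) = 1 / (1 + exp(−α(θ − β)))
P_1 = 1/(1+e^{0.7000}) = 0.3318
P_2 = 1/(1+e^{-1.8400}) = 0.8629
L = P_1 × (1−P_2) = 0.3318 × 0.1371 = 0.04548

0.0455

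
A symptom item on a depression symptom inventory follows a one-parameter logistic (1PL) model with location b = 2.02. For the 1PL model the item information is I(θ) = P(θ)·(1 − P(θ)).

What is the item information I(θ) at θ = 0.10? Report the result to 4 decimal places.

P = 1/(1+e^{1.9200}) = 0.1279
P(1−P) = 0.1279 × 0.8721 = 0.1115
I = P(1−P) = 0.11151

0.1115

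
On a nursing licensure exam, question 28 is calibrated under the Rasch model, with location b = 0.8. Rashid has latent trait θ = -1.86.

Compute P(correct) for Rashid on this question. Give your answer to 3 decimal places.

0.065

P(θ) = 1 / (1 + exp(−(θ − b)))
Exponent: (-1.86 − 0.8) = -2.6600
1/(1 + e^{2.6600}) = 0.0654
P = 0.0654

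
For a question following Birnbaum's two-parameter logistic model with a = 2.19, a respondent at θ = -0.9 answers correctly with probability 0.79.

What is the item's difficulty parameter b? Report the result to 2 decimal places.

-1.50

P(θ) = 1 / (1 + exp(−a(θ − b)))
logit(0.79) = ln(0.79/0.21) = 1.3249
b = θ − logit/(a) = -0.9 − 1.3249/2.1900 = -1.5050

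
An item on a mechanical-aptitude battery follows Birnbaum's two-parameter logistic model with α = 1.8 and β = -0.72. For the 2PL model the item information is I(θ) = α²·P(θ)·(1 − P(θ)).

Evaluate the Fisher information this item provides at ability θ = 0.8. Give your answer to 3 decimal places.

P = 1/(1+e^{-2.7360}) = 0.9391
P(1−P) = 0.9391 × 0.0609 = 0.0572
I = α² × P(1−P) = 1.8² × 0.0572 = 0.18525

0.185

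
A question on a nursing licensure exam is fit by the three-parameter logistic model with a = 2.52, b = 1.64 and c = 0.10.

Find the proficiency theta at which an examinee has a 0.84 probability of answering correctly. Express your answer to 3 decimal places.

P(theta) = c + (1 − c) · 1 / (1 + exp(−a(theta − b)))
Remove guessing floor: (0.84 − 0.10)/(1 − 0.10) = 0.8222
logit = ln(0.8222/0.1778) = 1.5315
theta = b + logit/(a) = 1.64 + 1.5315/2.5200 = 2.2477

2.248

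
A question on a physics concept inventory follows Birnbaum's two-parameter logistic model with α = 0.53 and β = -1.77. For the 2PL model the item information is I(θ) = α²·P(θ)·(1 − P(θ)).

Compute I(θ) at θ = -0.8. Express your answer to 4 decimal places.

P = 1/(1+e^{-0.5141}) = 0.6258
P(1−P) = 0.6258 × 0.3742 = 0.2342
I = α² × P(1−P) = 0.53² × 0.2342 = 0.06578

0.0658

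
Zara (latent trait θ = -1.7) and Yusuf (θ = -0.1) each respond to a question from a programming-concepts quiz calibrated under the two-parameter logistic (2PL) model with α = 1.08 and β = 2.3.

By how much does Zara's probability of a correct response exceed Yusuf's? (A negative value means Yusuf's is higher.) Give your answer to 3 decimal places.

-0.057

P(θ) = 1 / (1 + exp(−α(θ − β)))
P(Zara) = 0.0131  [exponent -4.3200]
P(Yusuf) = 0.0697  [exponent -2.5920]
Difference = 0.0131 − 0.0697 = -0.0565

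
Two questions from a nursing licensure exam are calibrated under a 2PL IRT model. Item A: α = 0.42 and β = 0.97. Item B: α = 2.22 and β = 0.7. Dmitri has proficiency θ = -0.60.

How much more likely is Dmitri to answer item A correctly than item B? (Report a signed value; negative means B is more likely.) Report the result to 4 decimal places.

0.2880

P(θ) = 1 / (1 + exp(−α(θ − β)))
P_A = 0.3409
P_B = 0.0528
P_A − P_B = 0.2880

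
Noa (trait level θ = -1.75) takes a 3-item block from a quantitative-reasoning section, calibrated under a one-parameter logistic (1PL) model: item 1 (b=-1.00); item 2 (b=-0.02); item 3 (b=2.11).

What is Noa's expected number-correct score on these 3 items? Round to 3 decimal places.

0.492

P(θ) = 1 / (1 + exp(−(θ − b)))
P_1 = 1/(1+e^{0.7500}) = 0.3208
P_2 = 1/(1+e^{1.7300}) = 0.1506
P_3 = 1/(1+e^{3.8600}) = 0.0206
E[score] = 0.3208 + 0.1506 + 0.0206 = 0.4920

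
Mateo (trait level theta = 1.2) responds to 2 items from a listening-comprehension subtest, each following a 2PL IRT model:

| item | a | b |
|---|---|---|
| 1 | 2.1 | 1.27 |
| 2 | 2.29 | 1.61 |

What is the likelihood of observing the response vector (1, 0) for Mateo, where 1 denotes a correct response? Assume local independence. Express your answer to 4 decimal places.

P(theta) = 1 / (1 + exp(−a(theta − b)))
P_1 = 1/(1+e^{0.1470}) = 0.4633
P_2 = 1/(1+e^{0.9389}) = 0.2811
L = P_1 × (1−P_2) = 0.4633 × 0.7189 = 0.33307

0.3331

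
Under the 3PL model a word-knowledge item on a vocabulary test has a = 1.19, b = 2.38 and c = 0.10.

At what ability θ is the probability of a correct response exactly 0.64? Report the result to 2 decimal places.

2.72

P(θ) = c + (1 − c) · 1 / (1 + exp(−a(θ − b)))
Remove guessing floor: (0.64 − 0.10)/(1 − 0.10) = 0.6000
logit = ln(0.6000/0.4000) = 0.4055
θ = b + logit/(a) = 2.38 + 0.4055/1.1900 = 2.7207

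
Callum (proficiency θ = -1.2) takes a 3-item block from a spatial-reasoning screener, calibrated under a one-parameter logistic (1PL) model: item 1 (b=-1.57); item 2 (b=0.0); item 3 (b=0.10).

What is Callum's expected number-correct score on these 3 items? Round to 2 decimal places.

P(θ) = 1 / (1 + exp(−(θ − b)))
P_1 = 1/(1+e^{-0.3700}) = 0.5915
P_2 = 1/(1+e^{1.2000}) = 0.2315
P_3 = 1/(1+e^{1.3000}) = 0.2142
E[score] = 0.5915 + 0.2315 + 0.2142 = 1.0371

1.04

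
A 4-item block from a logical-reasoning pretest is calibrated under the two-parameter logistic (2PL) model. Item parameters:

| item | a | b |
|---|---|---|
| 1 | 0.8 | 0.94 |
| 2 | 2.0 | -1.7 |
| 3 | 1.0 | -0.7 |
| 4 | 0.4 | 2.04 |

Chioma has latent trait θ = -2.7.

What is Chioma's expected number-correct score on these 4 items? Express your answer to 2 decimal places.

P(θ) = 1 / (1 + exp(−a(θ − b)))
P_1 = 1/(1+e^{2.9120}) = 0.0516
P_2 = 1/(1+e^{2.0000}) = 0.1192
P_3 = 1/(1+e^{2.0000}) = 0.1192
P_4 = 1/(1+e^{1.8960}) = 0.1306
E[score] = 0.0516 + 0.1192 + 0.1192 + 0.1306 = 0.4205

0.42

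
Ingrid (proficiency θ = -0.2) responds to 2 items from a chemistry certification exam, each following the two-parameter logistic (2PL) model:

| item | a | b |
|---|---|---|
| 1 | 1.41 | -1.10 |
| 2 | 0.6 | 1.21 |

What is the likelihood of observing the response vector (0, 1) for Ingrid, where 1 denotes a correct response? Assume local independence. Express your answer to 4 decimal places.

0.0659

P(θ) = 1 / (1 + exp(−a(θ − b)))
P_1 = 1/(1+e^{-1.2690}) = 0.7806
P_2 = 1/(1+e^{0.8460}) = 0.3003
L = (1−P_1) × P_2 = 0.2194 × 0.3003 = 0.06589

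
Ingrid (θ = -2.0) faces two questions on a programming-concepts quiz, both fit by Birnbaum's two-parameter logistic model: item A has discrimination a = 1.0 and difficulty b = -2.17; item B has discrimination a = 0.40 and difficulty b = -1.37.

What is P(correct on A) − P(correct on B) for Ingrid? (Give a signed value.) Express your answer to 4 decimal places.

0.1051

P(θ) = 1 / (1 + exp(−a(θ − b)))
P_A = 0.5424
P_B = 0.4373
P_A − P_B = 0.1051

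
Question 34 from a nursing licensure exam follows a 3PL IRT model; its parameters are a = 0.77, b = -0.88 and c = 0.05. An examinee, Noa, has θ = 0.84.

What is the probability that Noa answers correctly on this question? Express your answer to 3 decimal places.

P(θ) = c + (1 − c) · 1 / (1 + exp(−a(θ − b)))
Exponent: 0.77 × (0.84 − (-0.88)) = 1.3244
1/(1 + e^{-1.3244}) = 0.7899
P = 0.05 + 0.95 × 0.7899 = 0.8004

0.800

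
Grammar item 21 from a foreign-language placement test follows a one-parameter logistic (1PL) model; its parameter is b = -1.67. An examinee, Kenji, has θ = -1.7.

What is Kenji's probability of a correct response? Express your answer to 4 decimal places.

0.4925

P(θ) = 1 / (1 + exp(−(θ − b)))
Exponent: (-1.7 − (-1.67)) = -0.0300
1/(1 + e^{0.0300}) = 0.4925
P = 0.4925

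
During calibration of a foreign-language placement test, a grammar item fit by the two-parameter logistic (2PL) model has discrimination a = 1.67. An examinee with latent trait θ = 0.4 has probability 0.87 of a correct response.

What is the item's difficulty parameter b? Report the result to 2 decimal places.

-0.74

P(θ) = 1 / (1 + exp(−a(θ − b)))
logit(0.87) = ln(0.87/0.13) = 1.9010
b = θ − logit/(a) = 0.4 − 1.9010/1.6700 = -0.7383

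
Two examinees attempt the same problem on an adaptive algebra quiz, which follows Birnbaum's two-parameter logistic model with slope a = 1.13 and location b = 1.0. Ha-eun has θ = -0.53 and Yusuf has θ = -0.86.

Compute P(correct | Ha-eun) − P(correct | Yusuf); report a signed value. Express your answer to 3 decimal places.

0.042

P(θ) = 1 / (1 + exp(−a(θ − b)))
P(Ha-eun) = 0.1507  [exponent -1.7289]
P(Yusuf) = 0.1089  [exponent -2.1018]
Difference = 0.1507 − 0.1089 = 0.0418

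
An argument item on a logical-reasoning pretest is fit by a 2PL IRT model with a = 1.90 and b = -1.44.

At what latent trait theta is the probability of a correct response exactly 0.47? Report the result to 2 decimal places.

-1.50

P(theta) = 1 / (1 + exp(−a(theta − b)))
logit = ln(0.4700/0.5300) = -0.1201
theta = b + logit/(a) = -1.44 + (-0.1201)/1.9000 = -1.5032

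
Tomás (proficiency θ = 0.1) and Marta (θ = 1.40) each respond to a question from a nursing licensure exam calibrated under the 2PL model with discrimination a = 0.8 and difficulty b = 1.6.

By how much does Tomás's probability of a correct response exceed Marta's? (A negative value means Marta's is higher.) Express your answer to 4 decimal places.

-0.2286

P(θ) = 1 / (1 + exp(−a(θ − b)))
P(Tomás) = 0.2315  [exponent -1.2000]
P(Marta) = 0.4601  [exponent -0.1600]
Difference = 0.2315 − 0.4601 = -0.2286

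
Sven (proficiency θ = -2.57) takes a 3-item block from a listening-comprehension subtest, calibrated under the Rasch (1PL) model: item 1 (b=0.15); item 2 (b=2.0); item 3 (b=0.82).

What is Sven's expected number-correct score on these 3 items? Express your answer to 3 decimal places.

0.105

P(θ) = 1 / (1 + exp(−(θ − b)))
P_1 = 1/(1+e^{2.7200}) = 0.0618
P_2 = 1/(1+e^{4.5700}) = 0.0103
P_3 = 1/(1+e^{3.3900}) = 0.0326
E[score] = 0.0618 + 0.0103 + 0.0326 = 0.1047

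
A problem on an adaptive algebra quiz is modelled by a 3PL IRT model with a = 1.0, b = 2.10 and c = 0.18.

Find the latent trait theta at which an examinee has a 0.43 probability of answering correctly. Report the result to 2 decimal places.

P(theta) = c + (1 − c) · 1 / (1 + exp(−a(theta − b)))
Remove guessing floor: (0.43 − 0.18)/(1 − 0.18) = 0.3049
logit = ln(0.3049/0.6951) = -0.8242
theta = b + logit/(a) = 2.10 + (-0.8242)/1.0000 = 1.2758

1.28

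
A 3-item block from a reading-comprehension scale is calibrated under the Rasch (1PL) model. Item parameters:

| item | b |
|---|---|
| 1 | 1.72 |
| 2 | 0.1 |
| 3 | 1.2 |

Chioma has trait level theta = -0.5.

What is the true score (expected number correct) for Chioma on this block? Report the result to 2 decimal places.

P(theta) = 1 / (1 + exp(−(theta − b)))
P_1 = 1/(1+e^{2.2200}) = 0.0980
P_2 = 1/(1+e^{0.6000}) = 0.3543
P_3 = 1/(1+e^{1.7000}) = 0.1545
E[score] = 0.0980 + 0.3543 + 0.1545 = 0.6068

0.61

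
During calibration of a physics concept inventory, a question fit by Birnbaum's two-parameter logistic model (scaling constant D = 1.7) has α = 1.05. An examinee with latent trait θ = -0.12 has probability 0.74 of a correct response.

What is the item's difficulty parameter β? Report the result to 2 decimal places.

-0.71

P(θ) = 1 / (1 + exp(−D·α(θ − β)))
logit(0.74) = ln(0.74/0.26) = 1.0460
β = θ − logit/(1.7·α) = -0.12 − 1.0460/1.7850 = -0.7060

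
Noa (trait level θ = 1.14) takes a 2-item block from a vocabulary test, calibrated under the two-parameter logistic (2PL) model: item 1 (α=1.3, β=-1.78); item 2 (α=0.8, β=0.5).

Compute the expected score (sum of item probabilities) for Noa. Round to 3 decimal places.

1.603

P(θ) = 1 / (1 + exp(−α(θ − β)))
P_1 = 1/(1+e^{-3.7960}) = 0.9780
P_2 = 1/(1+e^{-0.5120}) = 0.6253
E[score] = 0.9780 + 0.6253 = 1.6033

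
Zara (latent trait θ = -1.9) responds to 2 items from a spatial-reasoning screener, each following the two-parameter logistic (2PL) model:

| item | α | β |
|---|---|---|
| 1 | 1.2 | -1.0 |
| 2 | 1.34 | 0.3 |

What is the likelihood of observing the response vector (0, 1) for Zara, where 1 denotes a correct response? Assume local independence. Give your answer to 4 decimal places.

0.0372

P(θ) = 1 / (1 + exp(−α(θ − β)))
P_1 = 1/(1+e^{1.0800}) = 0.2535
P_2 = 1/(1+e^{2.9480}) = 0.0498
L = (1−P_1) × P_2 = 0.7465 × 0.0498 = 0.03720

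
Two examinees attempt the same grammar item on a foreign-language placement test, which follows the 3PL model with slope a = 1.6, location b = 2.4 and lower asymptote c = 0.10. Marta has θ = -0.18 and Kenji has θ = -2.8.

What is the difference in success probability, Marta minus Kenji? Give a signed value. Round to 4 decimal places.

0.0141

P(θ) = c + (1 − c) · 1 / (1 + exp(−a(θ − b)))
P(Marta) = 0.1143  [exponent -4.1280]
P(Kenji) = 0.1002  [exponent -8.3200]
Difference = 0.1143 − 0.1002 = 0.0141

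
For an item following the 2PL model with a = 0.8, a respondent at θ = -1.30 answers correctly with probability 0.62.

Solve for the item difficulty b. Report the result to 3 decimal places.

P(θ) = 1 / (1 + exp(−a(θ − b)))
logit(0.62) = ln(0.62/0.38) = 0.4895
b = θ − logit/(a) = -1.30 − 0.4895/0.8000 = -1.9119

-1.912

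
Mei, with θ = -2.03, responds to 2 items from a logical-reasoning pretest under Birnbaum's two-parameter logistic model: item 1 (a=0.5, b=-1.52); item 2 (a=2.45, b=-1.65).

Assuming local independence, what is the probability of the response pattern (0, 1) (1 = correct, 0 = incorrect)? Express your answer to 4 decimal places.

0.1593

P(θ) = 1 / (1 + exp(−a(θ − b)))
P_1 = 1/(1+e^{0.2550}) = 0.4366
P_2 = 1/(1+e^{0.9310}) = 0.2827
L = (1−P_1) × P_2 = 0.5634 × 0.2827 = 0.15929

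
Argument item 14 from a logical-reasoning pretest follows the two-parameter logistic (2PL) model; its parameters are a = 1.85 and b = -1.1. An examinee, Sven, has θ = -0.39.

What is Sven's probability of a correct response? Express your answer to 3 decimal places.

0.788

P(θ) = 1 / (1 + exp(−a(θ − b)))
Exponent: 1.85 × (-0.39 − (-1.1)) = 1.3135
1/(1 + e^{-1.3135}) = 0.7881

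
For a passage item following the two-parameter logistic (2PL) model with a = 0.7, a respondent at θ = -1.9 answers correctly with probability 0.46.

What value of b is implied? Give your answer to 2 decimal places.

P(θ) = 1 / (1 + exp(−a(θ − b)))
logit(0.46) = ln(0.46/0.54) = -0.1603
b = θ − logit/(a) = -1.9 − (-0.1603)/0.7000 = -1.6709

-1.67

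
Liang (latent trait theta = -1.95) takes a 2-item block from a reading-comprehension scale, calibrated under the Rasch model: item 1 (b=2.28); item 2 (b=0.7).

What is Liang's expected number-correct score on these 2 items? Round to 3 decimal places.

P(theta) = 1 / (1 + exp(−(theta − b)))
P_1 = 1/(1+e^{4.2300}) = 0.0143
P_2 = 1/(1+e^{2.6500}) = 0.0660
E[score] = 0.0143 + 0.0660 = 0.0803

0.080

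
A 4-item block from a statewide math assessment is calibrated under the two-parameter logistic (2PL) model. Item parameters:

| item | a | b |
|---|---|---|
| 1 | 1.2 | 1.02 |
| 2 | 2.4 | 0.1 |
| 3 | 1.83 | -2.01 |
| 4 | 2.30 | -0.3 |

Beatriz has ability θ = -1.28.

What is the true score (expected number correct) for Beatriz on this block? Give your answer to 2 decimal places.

0.98

P(θ) = 1 / (1 + exp(−a(θ − b)))
P_1 = 1/(1+e^{2.7600}) = 0.0595
P_2 = 1/(1+e^{3.3120}) = 0.0352
P_3 = 1/(1+e^{-1.3359}) = 0.7918
P_4 = 1/(1+e^{2.2540}) = 0.0950
E[score] = 0.0595 + 0.0352 + 0.7918 + 0.0950 = 0.9815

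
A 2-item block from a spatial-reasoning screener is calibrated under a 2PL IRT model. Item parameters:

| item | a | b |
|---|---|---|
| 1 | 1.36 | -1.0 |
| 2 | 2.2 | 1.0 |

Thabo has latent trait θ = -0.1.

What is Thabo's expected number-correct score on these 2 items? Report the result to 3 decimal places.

0.854

P(θ) = 1 / (1 + exp(−a(θ − b)))
P_1 = 1/(1+e^{-1.2240}) = 0.7728
P_2 = 1/(1+e^{2.4200}) = 0.0817
E[score] = 0.7728 + 0.0817 = 0.8544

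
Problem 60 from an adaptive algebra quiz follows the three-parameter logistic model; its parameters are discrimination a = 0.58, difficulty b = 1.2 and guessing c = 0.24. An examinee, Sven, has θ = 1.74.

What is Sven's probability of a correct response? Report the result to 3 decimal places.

P(θ) = c + (1 − c) · 1 / (1 + exp(−a(θ − b)))
Exponent: 0.58 × (1.74 − 1.2) = 0.3132
1/(1 + e^{-0.3132}) = 0.5777
P = 0.24 + 0.76 × 0.5777 = 0.6790

0.679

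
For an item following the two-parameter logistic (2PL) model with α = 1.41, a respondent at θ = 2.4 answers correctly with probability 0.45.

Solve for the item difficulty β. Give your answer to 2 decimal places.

2.54

P(θ) = 1 / (1 + exp(−α(θ − β)))
logit(0.45) = ln(0.45/0.55) = -0.2007
β = θ − logit/(α) = 2.4 − (-0.2007)/1.4100 = 2.5423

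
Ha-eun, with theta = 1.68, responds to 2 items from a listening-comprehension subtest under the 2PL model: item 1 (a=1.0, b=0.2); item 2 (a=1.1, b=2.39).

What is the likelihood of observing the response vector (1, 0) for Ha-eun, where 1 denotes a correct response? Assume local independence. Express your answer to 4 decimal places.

0.5587

P(theta) = 1 / (1 + exp(−a(theta − b)))
P_1 = 1/(1+e^{-1.4800}) = 0.8146
P_2 = 1/(1+e^{0.7810}) = 0.3141
L = P_1 × (1−P_2) = 0.8146 × 0.6859 = 0.55871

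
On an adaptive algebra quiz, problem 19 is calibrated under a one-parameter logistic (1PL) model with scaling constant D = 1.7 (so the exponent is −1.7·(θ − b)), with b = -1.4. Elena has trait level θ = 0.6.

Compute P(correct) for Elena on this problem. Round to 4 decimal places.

0.9677

P(θ) = 1 / (1 + exp(−D·(θ − b)))
Exponent: 1.7 × (0.6 − (-1.4)) = 3.4000
1/(1 + e^{-3.4000}) = 0.9677
P = 0.9677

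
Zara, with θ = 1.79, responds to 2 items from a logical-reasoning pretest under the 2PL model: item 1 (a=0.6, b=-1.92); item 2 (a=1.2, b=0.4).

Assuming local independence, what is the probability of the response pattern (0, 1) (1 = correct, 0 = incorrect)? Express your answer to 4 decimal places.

P(θ) = 1 / (1 + exp(−a(θ − b)))
P_1 = 1/(1+e^{-2.2260}) = 0.9026
P_2 = 1/(1+e^{-1.6680}) = 0.8413
L = (1−P_1) × P_2 = 0.0974 × 0.8413 = 0.08198

0.0820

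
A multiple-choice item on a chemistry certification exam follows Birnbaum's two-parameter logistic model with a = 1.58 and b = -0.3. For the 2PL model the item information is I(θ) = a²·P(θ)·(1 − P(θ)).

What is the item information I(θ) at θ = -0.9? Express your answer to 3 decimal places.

P = 1/(1+e^{0.9480}) = 0.2793
P(1−P) = 0.2793 × 0.7207 = 0.2013
I = a² × P(1−P) = 1.58² × 0.2013 = 0.50249

0.502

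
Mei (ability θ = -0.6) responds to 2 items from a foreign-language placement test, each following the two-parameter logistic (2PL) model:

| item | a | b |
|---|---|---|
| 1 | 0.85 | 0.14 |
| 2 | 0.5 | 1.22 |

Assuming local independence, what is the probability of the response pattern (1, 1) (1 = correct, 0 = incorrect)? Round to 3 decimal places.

0.100

P(θ) = 1 / (1 + exp(−a(θ − b)))
P_1 = 1/(1+e^{0.6290}) = 0.3477
P_2 = 1/(1+e^{0.9100}) = 0.2870
L = P_1 × P_2 = 0.3477 × 0.2870 = 0.09980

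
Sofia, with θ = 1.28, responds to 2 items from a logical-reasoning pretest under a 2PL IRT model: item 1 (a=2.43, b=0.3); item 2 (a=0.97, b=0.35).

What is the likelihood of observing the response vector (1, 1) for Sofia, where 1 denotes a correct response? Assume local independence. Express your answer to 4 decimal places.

0.6512

P(θ) = 1 / (1 + exp(−a(θ − b)))
P_1 = 1/(1+e^{-2.3814}) = 0.9154
P_2 = 1/(1+e^{-0.9021}) = 0.7114
L = P_1 × P_2 = 0.9154 × 0.7114 = 0.65120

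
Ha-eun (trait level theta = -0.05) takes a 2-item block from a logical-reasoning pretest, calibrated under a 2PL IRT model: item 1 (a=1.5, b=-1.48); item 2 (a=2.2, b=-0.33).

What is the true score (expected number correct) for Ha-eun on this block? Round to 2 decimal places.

P(theta) = 1 / (1 + exp(−a(theta − b)))
P_1 = 1/(1+e^{-2.1450}) = 0.8952
P_2 = 1/(1+e^{-0.6160}) = 0.6493
E[score] = 0.8952 + 0.6493 = 1.5445

1.54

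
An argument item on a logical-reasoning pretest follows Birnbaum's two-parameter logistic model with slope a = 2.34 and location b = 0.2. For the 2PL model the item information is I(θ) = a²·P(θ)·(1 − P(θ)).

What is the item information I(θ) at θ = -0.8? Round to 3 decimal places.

0.439

P = 1/(1+e^{2.3400}) = 0.0879
P(1−P) = 0.0879 × 0.9121 = 0.0801
I = a² × P(1−P) = 2.34² × 0.0801 = 0.43884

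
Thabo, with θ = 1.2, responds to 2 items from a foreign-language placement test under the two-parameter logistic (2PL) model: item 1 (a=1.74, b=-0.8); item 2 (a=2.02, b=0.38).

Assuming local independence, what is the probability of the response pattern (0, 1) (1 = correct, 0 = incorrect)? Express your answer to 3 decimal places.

P(θ) = 1 / (1 + exp(−a(θ − b)))
P_1 = 1/(1+e^{-3.4800}) = 0.9701
P_2 = 1/(1+e^{-1.6564}) = 0.8398
L = (1−P_1) × P_2 = 0.0299 × 0.8398 = 0.02510

0.025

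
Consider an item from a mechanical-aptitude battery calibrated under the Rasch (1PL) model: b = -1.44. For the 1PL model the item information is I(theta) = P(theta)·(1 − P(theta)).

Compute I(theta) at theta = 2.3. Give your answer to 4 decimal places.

0.0227

P = 1/(1+e^{-3.7400}) = 0.9768
P(1−P) = 0.9768 × 0.0232 = 0.0227
I = P(1−P) = 0.02266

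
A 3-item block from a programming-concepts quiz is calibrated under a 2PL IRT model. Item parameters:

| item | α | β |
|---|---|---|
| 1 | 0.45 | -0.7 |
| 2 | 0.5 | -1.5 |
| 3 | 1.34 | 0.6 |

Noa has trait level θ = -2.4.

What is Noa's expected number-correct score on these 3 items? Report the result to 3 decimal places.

P(θ) = 1 / (1 + exp(−α(θ − β)))
P_1 = 1/(1+e^{0.7650}) = 0.3176
P_2 = 1/(1+e^{0.4500}) = 0.3894
P_3 = 1/(1+e^{4.0200}) = 0.0176
E[score] = 0.3176 + 0.3894 + 0.0176 = 0.7246

0.725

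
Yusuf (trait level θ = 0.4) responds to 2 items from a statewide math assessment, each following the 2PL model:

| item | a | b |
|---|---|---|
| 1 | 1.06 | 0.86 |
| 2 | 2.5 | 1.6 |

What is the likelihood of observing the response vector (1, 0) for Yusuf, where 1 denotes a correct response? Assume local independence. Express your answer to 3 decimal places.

0.362

P(θ) = 1 / (1 + exp(−a(θ − b)))
P_1 = 1/(1+e^{0.4876}) = 0.3805
P_2 = 1/(1+e^{3.0000}) = 0.0474
L = P_1 × (1−P_2) = 0.3805 × 0.9526 = 0.36242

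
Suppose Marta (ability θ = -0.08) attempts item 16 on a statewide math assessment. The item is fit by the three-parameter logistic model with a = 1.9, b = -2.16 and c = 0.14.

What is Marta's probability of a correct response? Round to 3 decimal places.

P(θ) = c + (1 − c) · 1 / (1 + exp(−a(θ − b)))
Exponent: 1.9 × (-0.08 − (-2.16)) = 3.9520
1/(1 + e^{-3.9520}) = 0.9811
P = 0.14 + 0.86 × 0.9811 = 0.9838

0.984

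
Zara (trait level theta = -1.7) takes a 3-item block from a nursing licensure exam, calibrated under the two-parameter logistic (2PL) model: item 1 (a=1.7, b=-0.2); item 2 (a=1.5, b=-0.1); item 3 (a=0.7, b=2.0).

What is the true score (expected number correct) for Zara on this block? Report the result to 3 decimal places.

0.225

P(theta) = 1 / (1 + exp(−a(theta − b)))
P_1 = 1/(1+e^{2.5500}) = 0.0724
P_2 = 1/(1+e^{2.4000}) = 0.0832
P_3 = 1/(1+e^{2.5900}) = 0.0698
E[score] = 0.0724 + 0.0832 + 0.0698 = 0.2254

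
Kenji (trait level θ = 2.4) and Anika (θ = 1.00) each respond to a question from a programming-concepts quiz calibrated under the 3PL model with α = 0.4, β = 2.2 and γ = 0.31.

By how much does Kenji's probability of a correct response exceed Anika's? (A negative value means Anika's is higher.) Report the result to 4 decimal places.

0.0950

P(θ) = γ + (1 − γ) · 1 / (1 + exp(−α(θ − β)))
P(Kenji) = 0.6688  [exponent 0.0800]
P(Anika) = 0.5738  [exponent -0.4800]
Difference = 0.6688 − 0.5738 = 0.0950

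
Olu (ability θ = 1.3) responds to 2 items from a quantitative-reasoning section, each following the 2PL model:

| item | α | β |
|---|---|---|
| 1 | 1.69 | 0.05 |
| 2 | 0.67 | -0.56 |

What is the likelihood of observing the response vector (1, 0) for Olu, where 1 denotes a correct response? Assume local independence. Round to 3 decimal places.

0.199

P(θ) = 1 / (1 + exp(−α(θ − β)))
P_1 = 1/(1+e^{-2.1125}) = 0.8921
P_2 = 1/(1+e^{-1.2462}) = 0.7766
L = P_1 × (1−P_2) = 0.8921 × 0.2234 = 0.19926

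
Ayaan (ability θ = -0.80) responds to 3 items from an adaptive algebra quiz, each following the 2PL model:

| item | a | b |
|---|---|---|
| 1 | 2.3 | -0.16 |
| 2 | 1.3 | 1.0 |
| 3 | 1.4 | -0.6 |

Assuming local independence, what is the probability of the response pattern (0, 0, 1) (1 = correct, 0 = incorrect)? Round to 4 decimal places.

0.3194

P(θ) = 1 / (1 + exp(−a(θ − b)))
P_1 = 1/(1+e^{1.4720}) = 0.1866
P_2 = 1/(1+e^{2.3400}) = 0.0879
P_3 = 1/(1+e^{0.2800}) = 0.4305
L = (1−P_1) × (1−P_2) × P_3 = 0.8134 × 0.9121 × 0.4305 = 0.31935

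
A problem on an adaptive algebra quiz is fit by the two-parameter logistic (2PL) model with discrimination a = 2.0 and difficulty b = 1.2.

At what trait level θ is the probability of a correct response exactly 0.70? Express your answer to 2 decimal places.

P(θ) = 1 / (1 + exp(−a(θ − b)))
logit = ln(0.7000/0.3000) = 0.8473
θ = b + logit/(a) = 1.2 + 0.8473/2.0000 = 1.6236

1.62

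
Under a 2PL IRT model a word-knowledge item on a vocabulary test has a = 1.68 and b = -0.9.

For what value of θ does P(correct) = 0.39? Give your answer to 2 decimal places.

P(θ) = 1 / (1 + exp(−a(θ − b)))
logit = ln(0.3900/0.6100) = -0.4473
θ = b + logit/(a) = -0.9 + (-0.4473)/1.6800 = -1.1663

-1.17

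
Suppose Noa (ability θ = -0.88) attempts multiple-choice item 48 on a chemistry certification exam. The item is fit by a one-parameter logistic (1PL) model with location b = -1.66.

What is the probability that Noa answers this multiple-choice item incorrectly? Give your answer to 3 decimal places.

0.314

P(θ) = 1 / (1 + exp(−(θ − b)))
Exponent: (-0.88 − (-1.66)) = 0.7800
1/(1 + e^{-0.7800}) = 0.6857
P = 0.6857
P(incorrect) = 1 − 0.6857 = 0.3143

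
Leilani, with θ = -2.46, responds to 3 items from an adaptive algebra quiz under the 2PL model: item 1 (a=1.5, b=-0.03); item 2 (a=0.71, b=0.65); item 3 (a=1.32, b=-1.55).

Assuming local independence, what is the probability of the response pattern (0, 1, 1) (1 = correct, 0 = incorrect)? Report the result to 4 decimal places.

0.0223

P(θ) = 1 / (1 + exp(−a(θ − b)))
P_1 = 1/(1+e^{3.6450}) = 0.0255
P_2 = 1/(1+e^{2.2081}) = 0.0990
P_3 = 1/(1+e^{1.2012}) = 0.2313
L = (1−P_1) × P_2 × P_3 = 0.9745 × 0.0990 × 0.2313 = 0.02232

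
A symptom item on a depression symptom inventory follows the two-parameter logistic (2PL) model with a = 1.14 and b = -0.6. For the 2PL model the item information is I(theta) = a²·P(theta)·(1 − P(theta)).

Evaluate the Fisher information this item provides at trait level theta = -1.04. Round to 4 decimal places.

P = 1/(1+e^{0.5016}) = 0.3772
P(1−P) = 0.3772 × 0.6228 = 0.2349
I = a² × P(1−P) = 1.14² × 0.2349 = 0.30529

0.3053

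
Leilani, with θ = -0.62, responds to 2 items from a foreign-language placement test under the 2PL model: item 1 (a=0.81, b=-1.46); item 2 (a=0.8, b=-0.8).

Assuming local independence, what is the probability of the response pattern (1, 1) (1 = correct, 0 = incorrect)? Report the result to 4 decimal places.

0.3558

P(θ) = 1 / (1 + exp(−a(θ − b)))
P_1 = 1/(1+e^{-0.6804}) = 0.6638
P_2 = 1/(1+e^{-0.1440}) = 0.5359
L = P_1 × P_2 = 0.6638 × 0.5359 = 0.35577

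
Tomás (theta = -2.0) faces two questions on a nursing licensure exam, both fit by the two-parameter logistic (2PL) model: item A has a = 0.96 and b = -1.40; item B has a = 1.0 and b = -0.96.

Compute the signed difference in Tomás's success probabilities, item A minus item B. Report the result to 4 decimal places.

P(theta) = 1 / (1 + exp(−a(theta − b)))
P_A = 0.3599
P_B = 0.2611
P_A − P_B = 0.0987

0.0987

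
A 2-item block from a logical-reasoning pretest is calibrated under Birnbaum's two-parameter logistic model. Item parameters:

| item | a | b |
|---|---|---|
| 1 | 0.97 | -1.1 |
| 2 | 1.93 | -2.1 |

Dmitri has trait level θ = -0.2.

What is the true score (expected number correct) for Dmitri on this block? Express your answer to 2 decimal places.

1.68

P(θ) = 1 / (1 + exp(−a(θ − b)))
P_1 = 1/(1+e^{-0.8730}) = 0.7054
P_2 = 1/(1+e^{-3.6670}) = 0.9751
E[score] = 0.7054 + 0.9751 = 1.6805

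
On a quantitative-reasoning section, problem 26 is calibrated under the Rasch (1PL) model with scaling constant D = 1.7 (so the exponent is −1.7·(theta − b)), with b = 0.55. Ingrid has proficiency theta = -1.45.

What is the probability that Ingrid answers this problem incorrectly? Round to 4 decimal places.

0.9677

P(theta) = 1 / (1 + exp(−D·(theta − b)))
Exponent: 1.7 × (-1.45 − 0.55) = -3.4000
1/(1 + e^{3.4000}) = 0.0323
P = 0.0323
P(incorrect) = 1 − 0.0323 = 0.9677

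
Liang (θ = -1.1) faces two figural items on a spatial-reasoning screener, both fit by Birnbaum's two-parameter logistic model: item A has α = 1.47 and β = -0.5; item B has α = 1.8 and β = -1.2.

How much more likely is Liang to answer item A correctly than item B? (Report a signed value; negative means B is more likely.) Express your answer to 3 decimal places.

P(θ) = 1 / (1 + exp(−α(θ − β)))
P_A = 0.2928
P_B = 0.5449
P_A − P_B = -0.2521

-0.252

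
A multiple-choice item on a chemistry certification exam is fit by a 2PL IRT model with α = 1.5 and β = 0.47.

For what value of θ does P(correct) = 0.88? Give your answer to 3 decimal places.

P(θ) = 1 / (1 + exp(−α(θ − β)))
logit = ln(0.8800/0.1200) = 1.9924
θ = β + logit/(α) = 0.47 + 1.9924/1.5000 = 1.7983

1.798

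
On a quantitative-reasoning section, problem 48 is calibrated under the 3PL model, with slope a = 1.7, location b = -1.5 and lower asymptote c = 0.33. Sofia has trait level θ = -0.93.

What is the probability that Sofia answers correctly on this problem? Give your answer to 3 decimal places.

P(θ) = c + (1 − c) · 1 / (1 + exp(−a(θ − b)))
Exponent: 1.7 × (-0.93 − (-1.5)) = 0.9690
1/(1 + e^{-0.9690}) = 0.7249
P = 0.33 + 0.67 × 0.7249 = 0.8157

0.816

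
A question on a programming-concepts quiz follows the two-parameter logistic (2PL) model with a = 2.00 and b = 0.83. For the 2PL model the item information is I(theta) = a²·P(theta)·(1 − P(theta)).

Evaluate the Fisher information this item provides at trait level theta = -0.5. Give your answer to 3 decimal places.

0.244

P = 1/(1+e^{2.6600}) = 0.0654
P(1−P) = 0.0654 × 0.9346 = 0.0611
I = a² × P(1−P) = 2.00² × 0.0611 = 0.24441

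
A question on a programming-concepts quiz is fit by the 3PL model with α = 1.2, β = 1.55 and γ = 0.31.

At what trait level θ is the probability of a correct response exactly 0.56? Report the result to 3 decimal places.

1.079

P(θ) = γ + (1 − γ) · 1 / (1 + exp(−α(θ − β)))
Remove guessing floor: (0.56 − 0.31)/(1 − 0.31) = 0.3623
logit = ln(0.3623/0.6377) = -0.5653
θ = β + logit/(α) = 1.55 + (-0.5653)/1.2000 = 1.0789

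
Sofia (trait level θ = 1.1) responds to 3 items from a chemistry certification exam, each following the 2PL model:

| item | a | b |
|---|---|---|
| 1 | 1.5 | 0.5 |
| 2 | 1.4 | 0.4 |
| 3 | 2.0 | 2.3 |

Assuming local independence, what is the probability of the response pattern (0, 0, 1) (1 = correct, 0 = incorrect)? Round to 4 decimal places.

0.0066

P(θ) = 1 / (1 + exp(−a(θ − b)))
P_1 = 1/(1+e^{-0.9000}) = 0.7109
P_2 = 1/(1+e^{-0.9800}) = 0.7271
P_3 = 1/(1+e^{2.4000}) = 0.0832
L = (1−P_1) × (1−P_2) × P_3 = 0.2891 × 0.2729 × 0.0832 = 0.00656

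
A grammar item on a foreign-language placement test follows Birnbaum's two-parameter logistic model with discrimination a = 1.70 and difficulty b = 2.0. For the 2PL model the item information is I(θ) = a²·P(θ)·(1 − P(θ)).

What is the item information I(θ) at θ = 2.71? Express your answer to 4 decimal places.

0.5122

P = 1/(1+e^{-1.2070}) = 0.7698
P(1−P) = 0.7698 × 0.2302 = 0.1772
I = a² × P(1−P) = 1.70² × 0.1772 = 0.51218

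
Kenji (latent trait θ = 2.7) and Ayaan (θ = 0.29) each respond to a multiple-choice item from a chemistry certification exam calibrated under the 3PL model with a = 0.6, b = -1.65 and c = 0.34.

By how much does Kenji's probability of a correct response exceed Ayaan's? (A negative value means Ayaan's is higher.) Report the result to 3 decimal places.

P(θ) = c + (1 − c) · 1 / (1 + exp(−a(θ − b)))
P(Kenji) = 0.9548  [exponent 2.6100]
P(Ayaan) = 0.8430  [exponent 1.1640]
Difference = 0.9548 − 0.8430 = 0.1118

0.112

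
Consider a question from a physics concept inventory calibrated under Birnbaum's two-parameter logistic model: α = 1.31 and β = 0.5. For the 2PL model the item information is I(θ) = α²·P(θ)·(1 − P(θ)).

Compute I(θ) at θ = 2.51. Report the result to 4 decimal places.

P = 1/(1+e^{-2.6331}) = 0.9330
P(1−P) = 0.9330 × 0.0670 = 0.0625
I = α² × P(1−P) = 1.31² × 0.0625 = 0.10733

0.1073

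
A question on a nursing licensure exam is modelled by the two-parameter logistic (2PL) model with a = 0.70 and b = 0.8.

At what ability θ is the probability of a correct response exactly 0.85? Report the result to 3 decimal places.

3.278

P(θ) = 1 / (1 + exp(−a(θ − b)))
logit = ln(0.8500/0.1500) = 1.7346
θ = b + logit/(a) = 0.8 + 1.7346/0.7000 = 3.2780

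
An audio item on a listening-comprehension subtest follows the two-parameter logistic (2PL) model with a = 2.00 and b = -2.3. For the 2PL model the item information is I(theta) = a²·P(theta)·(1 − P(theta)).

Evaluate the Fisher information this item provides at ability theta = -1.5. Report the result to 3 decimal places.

P = 1/(1+e^{-1.6000}) = 0.8320
P(1−P) = 0.8320 × 0.1680 = 0.1398
I = a² × P(1−P) = 2.00² × 0.1398 = 0.55906

0.559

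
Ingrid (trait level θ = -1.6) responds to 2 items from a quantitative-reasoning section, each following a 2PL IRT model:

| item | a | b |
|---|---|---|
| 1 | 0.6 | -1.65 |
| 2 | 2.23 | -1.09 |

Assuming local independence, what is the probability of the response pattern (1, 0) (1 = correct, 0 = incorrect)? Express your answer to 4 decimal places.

P(θ) = 1 / (1 + exp(−a(θ − b)))
P_1 = 1/(1+e^{-0.0300}) = 0.5075
P_2 = 1/(1+e^{1.1373}) = 0.2428
L = P_1 × (1−P_2) = 0.5075 × 0.7572 = 0.38427

0.3843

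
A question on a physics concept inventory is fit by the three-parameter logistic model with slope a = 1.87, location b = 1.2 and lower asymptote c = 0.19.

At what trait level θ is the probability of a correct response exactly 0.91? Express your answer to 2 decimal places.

P(θ) = c + (1 − c) · 1 / (1 + exp(−a(θ − b)))
Remove guessing floor: (0.91 − 0.19)/(1 − 0.19) = 0.8889
logit = ln(0.8889/0.1111) = 2.0794
θ = b + logit/(a) = 1.2 + 2.0794/1.8700 = 2.3120

2.31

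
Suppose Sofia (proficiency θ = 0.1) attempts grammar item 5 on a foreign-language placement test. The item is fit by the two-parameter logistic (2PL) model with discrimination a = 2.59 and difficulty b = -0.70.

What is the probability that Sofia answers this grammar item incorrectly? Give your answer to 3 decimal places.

P(θ) = 1 / (1 + exp(−a(θ − b)))
Exponent: 2.59 × (0.1 − (-0.70)) = 2.0720
1/(1 + e^{-2.0720}) = 0.8882
P(incorrect) = 1 − 0.8882 = 0.1118

0.112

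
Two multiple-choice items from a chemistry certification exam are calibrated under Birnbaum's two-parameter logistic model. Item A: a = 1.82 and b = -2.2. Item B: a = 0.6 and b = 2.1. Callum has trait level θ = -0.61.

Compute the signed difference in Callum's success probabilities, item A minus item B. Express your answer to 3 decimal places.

P(θ) = 1 / (1 + exp(−a(θ − b)))
P_A = 0.9475
P_B = 0.1644
P_A − P_B = 0.7832

0.783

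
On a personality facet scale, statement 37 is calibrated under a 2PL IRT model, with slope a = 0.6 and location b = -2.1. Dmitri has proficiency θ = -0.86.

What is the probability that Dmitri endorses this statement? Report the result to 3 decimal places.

P(θ) = 1 / (1 + exp(−a(θ − b)))
Exponent: 0.6 × (-0.86 − (-2.1)) = 0.7440
1/(1 + e^{-0.7440}) = 0.6779

0.678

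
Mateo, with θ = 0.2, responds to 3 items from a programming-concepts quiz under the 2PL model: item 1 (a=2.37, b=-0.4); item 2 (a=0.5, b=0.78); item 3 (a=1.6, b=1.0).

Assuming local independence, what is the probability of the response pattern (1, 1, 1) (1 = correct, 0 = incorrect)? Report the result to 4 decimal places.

P(θ) = 1 / (1 + exp(−a(θ − b)))
P_1 = 1/(1+e^{-1.4220}) = 0.8057
P_2 = 1/(1+e^{0.2900}) = 0.4280
P_3 = 1/(1+e^{1.2800}) = 0.2176
L = P_1 × P_2 × P_3 = 0.8057 × 0.4280 × 0.2176 = 0.07502

0.0750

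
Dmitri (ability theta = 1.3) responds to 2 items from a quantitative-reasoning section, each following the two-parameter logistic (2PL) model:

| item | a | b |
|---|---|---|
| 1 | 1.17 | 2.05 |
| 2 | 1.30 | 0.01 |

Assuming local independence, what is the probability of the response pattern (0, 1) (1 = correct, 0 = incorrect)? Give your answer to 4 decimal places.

0.5951

P(theta) = 1 / (1 + exp(−a(theta − b)))
P_1 = 1/(1+e^{0.8775}) = 0.2937
P_2 = 1/(1+e^{-1.6770}) = 0.8425
L = (1−P_1) × P_2 = 0.7063 × 0.8425 = 0.59507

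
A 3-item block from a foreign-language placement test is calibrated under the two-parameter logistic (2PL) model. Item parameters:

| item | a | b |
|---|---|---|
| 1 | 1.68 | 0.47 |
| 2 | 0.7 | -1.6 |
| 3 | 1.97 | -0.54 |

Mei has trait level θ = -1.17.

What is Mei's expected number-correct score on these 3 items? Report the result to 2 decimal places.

0.86

P(θ) = 1 / (1 + exp(−a(θ − b)))
P_1 = 1/(1+e^{2.7552}) = 0.0598
P_2 = 1/(1+e^{-0.3010}) = 0.5747
P_3 = 1/(1+e^{1.2411}) = 0.2242
E[score] = 0.0598 + 0.5747 + 0.2242 = 0.8587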